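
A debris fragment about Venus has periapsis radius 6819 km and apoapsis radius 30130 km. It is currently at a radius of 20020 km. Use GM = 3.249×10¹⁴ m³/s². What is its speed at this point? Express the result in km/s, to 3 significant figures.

Semi-major axis a = (r_p + r_a)/2 = 18474 km = 1.847×10⁷ m.
Vis-viva: v² = μ(2/r − 1/a) = 3.249×10¹⁴ × (9.990×10⁻⁸ − 5.413×10⁻⁸) = 1.487×10⁷ m²/s².
v = 3856 m/s = 3.856 km/s.

v ≈ 3.86 km/s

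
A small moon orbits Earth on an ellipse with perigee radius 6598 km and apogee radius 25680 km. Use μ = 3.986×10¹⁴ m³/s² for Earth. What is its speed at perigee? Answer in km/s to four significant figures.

Semi-major axis a = (r_p + r_a)/2 = 16139 km = 1.614×10⁷ m.
Vis-viva: v² = μ(2/r − 1/a) = 3.986×10¹⁴ × (3.031×10⁻⁷ − 6.196×10⁻⁸) = 9.613×10⁷ m²/s².
v = 9804 m/s = 9.804 km/s.

v ≈ 9.804 km/s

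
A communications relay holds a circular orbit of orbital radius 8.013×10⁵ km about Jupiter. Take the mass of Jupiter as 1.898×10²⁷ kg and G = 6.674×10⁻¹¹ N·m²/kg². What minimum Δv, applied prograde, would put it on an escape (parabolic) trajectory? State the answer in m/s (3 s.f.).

μ = GM = 6.674×10⁻¹¹ × 1.898×10²⁷ = 1.267×10¹⁷ m³/s².
r = 8.013×10⁵ km = 8.013×10⁸ m.
Circular speed v_c = √(μ/r) = 12570 m/s.
Escape speed v_esc = √(2μ/r) = √2 × v_c = 17780 m/s.
Δv = v_esc − v_c = 5208 m/s.

Δv ≈ 5210 m/s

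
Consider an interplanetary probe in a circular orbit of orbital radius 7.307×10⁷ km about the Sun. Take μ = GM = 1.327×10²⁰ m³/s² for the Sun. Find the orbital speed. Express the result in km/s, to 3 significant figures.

v ≈ 42.6 km/s

r = 7.307×10⁷ km = 7.307×10¹⁰ m.
For a circular orbit v = √(μ/r) = √(1.327×10²⁰ / 7.307×10¹⁰) = √(1.816×10⁹) = 42620 m/s.
That is 42.62 km/s.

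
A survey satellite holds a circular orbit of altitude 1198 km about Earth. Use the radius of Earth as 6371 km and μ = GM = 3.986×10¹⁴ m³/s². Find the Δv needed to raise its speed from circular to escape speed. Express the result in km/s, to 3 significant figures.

r = 6371 + 1198 = 7569.0 km = 7.5690×10⁶ m.
Circular speed v_c = √(μ/r) = 7257 m/s.
Escape speed v_esc = √(2μ/r) = √2 × v_c = 10260 m/s.
Δv = v_esc − v_c = 3006 m/s = 3.006 km/s.

Δv ≈ 3.01 km/s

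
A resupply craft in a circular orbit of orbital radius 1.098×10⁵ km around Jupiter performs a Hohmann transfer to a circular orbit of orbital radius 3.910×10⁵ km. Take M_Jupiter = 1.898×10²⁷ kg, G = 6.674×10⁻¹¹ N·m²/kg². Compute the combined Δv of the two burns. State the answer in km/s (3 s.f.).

Δv_total ≈ 14.6 km/s

μ = GM = 6.674×10⁻¹¹ × 1.898×10²⁷ = 1.267×10¹⁷ m³/s².
r₁ = 1.098×10⁵ km = 1.098×10⁸ m.
r₂ = 3.910×10⁵ km = 3.910×10⁸ m.
Transfer ellipse a_t = (r₁ + r₂)/2 = 2.504×10⁸ m.
At r₁: circular v_c1 = √(μ/r₁) = 33970 m/s; transfer-perijove v_p = √[μ(2/r₁ − 1/a_t)] = 42440 m/s.
Δv₁ = v_p − v_c1 = 8478 m/s.
At r₂: circular v_c2 = √(μ/r₂) = 18000 m/s; transfer-apojove v_a = √[μ(2/r₂ − 1/a_t)] = 11920 m/s.
Δv₂ = v_c2 − v_a = 6080 m/s.
Total Δv = Δv₁ + Δv₂ = 14560 m/s = 14.56 km/s.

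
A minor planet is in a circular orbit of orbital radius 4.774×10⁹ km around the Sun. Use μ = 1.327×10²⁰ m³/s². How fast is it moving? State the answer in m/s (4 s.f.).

r = 4.774×10⁹ km = 4.774×10¹² m.
For a circular orbit v = √(μ/r) = √(1.327×10²⁰ / 4.774×10¹²) = √(2.780×10⁷) = 5272 m/s.

v ≈ 5272 m/s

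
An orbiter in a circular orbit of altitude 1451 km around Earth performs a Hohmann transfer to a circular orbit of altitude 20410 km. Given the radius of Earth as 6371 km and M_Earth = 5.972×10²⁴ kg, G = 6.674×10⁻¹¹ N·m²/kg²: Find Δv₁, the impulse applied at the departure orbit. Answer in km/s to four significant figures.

μ = GM = 6.674×10⁻¹¹ × 5.972×10²⁴ = 3.986×10¹⁴ m³/s².
r₁ = 6371 + 1451 = 7822.0 km = 7.8220×10⁶ m.
r₂ = 6371 + 20410 = 26781 km = 2.6781×10⁷ m.
Transfer ellipse a_t = (r₁ + r₂)/2 = 1.730×10⁷ m.
At r₁: circular v_c1 = √(μ/r₁) = 7138 m/s; transfer-perigee v_p = √[μ(2/r₁ − 1/a_t)] = 8881 m/s.
Δv₁ = v_p − v_c1 = 1743 m/s.
= 1.743 km/s.

Δv ≈ 1.743 km/s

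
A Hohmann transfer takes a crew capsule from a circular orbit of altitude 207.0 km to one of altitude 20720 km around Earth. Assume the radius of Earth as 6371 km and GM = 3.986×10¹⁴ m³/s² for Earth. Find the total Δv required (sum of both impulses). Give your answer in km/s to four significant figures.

r₁ = 6371 + 207.0 = 6578.0 km = 6.5780×10⁶ m.
r₂ = 6371 + 20720 = 27091 km = 2.7091×10⁷ m.
Transfer ellipse a_t = (r₁ + r₂)/2 = 1.683×10⁷ m.
At r₁: circular v_c1 = √(μ/r₁) = 7784 m/s; transfer-perigee v_p = √[μ(2/r₁ − 1/a_t)] = 9875 m/s.
Δv₁ = v_p − v_c1 = 2091 m/s.
At r₂: circular v_c2 = √(μ/r₂) = 3836 m/s; transfer-apogee v_a = √[μ(2/r₂ − 1/a_t)] = 2398 m/s.
Δv₂ = v_c2 − v_a = 1438 m/s.
Total Δv = Δv₁ + Δv₂ = 3529 m/s = 3.529 km/s.

Δv_total ≈ 3.529 km/s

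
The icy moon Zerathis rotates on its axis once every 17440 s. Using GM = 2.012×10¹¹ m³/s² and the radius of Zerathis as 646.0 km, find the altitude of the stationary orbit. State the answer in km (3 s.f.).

A synchronous orbit has period T, so by Kepler's third law a = (μT²/4π²)^(1/3).
μT²/4π² = 2.012×10¹¹ × (1.744×10⁴)² / 39.48 = 1.550×10¹⁸ m³.
a = 1.157×10⁶ m = 1157.3 km.
Altitude h = a − R = 1157.3 − 646.0 = 511.32 km.

h_sync ≈ 511 km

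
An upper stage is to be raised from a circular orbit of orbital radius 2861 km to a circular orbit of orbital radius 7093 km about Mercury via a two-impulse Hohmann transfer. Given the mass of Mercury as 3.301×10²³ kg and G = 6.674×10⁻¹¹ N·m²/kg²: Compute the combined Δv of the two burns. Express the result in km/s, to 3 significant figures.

Δv_total ≈ 0.964 km/s

μ = GM = 6.674×10⁻¹¹ × 3.301×10²³ = 2.203×10¹³ m³/s².
r₁ = 2861 km = 2.861×10⁶ m.
r₂ = 7093 km = 7.093×10⁶ m.
Transfer ellipse a_t = (r₁ + r₂)/2 = 4.977×10⁶ m.
At r₁: circular v_c1 = √(μ/r₁) = 2775 m/s; transfer-periherm v_p = √[μ(2/r₁ − 1/a_t)] = 3313 m/s.
Δv₁ = v_p − v_c1 = 537.8 m/s.
At r₂: circular v_c2 = √(μ/r₂) = 1762 m/s; transfer-apoherm v_a = √[μ(2/r₂ − 1/a_t)] = 1336 m/s.
Δv₂ = v_c2 − v_a = 426.2 m/s.
Total Δv = Δv₁ + Δv₂ = 964.0 m/s = 0.964 km/s.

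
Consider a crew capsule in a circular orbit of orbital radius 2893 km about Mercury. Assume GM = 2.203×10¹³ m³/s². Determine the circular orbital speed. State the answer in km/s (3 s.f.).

r = 2893 km = 2.893×10⁶ m.
For a circular orbit v = √(μ/r) = √(2.203×10¹³ / 2.893×10⁶) = √(7.615×10⁶) = 2760 m/s.
That is 2.760 km/s.

v ≈ 2.76 km/s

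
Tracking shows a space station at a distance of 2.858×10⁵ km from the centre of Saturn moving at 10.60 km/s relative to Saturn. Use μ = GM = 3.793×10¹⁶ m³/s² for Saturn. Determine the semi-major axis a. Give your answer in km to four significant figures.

a ≈ 2.478×10⁵ km

r = 2.858×10⁸ m.
Vis-viva rearranged: 1/a = 2/r − v²/μ = 6.998×10⁻⁹ − 2.962×10⁻⁹ = 4.036×10⁻⁹ m⁻¹.
a = 2.478×10⁸ m = 2.4779×10⁵ km.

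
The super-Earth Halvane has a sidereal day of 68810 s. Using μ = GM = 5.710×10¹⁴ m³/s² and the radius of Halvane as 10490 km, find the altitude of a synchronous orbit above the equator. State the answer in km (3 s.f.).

A synchronous orbit has period T, so by Kepler's third law a = (μT²/4π²)^(1/3).
μT²/4π² = 5.710×10¹⁴ × (6.881×10⁴)² / 39.48 = 6.848×10²² m³.
a = 4.091×10⁷ m = 40913 km.
Altitude h = a − R = 40913 − 10490 = 30423 km.

h_sync ≈ 30400 km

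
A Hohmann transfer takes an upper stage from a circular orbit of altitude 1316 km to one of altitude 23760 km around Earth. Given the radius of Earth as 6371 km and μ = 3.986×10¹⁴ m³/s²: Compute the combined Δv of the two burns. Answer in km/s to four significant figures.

r₁ = 6371 + 1316 = 7687.0 km = 7.6870×10⁶ m.
r₂ = 6371 + 23760 = 30131 km = 3.0131×10⁷ m.
Transfer ellipse a_t = (r₁ + r₂)/2 = 1.891×10⁷ m.
At r₁: circular v_c1 = √(μ/r₁) = 7201 m/s; transfer-perigee v_p = √[μ(2/r₁ − 1/a_t)] = 9090 m/s.
Δv₁ = v_p − v_c1 = 1889 m/s.
At r₂: circular v_c2 = √(μ/r₂) = 3637 m/s; transfer-apogee v_a = √[μ(2/r₂ − 1/a_t)] = 2319 m/s.
Δv₂ = v_c2 − v_a = 1318 m/s.
Total Δv = Δv₁ + Δv₂ = 3207 m/s = 3.207 km/s.

Δv_total ≈ 3.207 km/s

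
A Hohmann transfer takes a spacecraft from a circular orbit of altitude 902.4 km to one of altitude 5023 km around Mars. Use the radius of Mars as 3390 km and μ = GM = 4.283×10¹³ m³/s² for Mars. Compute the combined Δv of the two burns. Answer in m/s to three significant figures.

r₁ = 3390 + 902.4 = 4292.4 km = 4.2924×10⁶ m.
r₂ = 3390 + 5023 = 8413.0 km = 8.4130×10⁶ m.
Transfer ellipse a_t = (r₁ + r₂)/2 = 6.353×10⁶ m.
At r₁: circular v_c1 = √(μ/r₁) = 3159 m/s; transfer-periapsis v_p = √[μ(2/r₁ − 1/a_t)] = 3635 m/s.
Δv₁ = v_p − v_c1 = 476.3 m/s.
At r₂: circular v_c2 = √(μ/r₂) = 2256 m/s; transfer-apoapsis v_a = √[μ(2/r₂ − 1/a_t)] = 1855 m/s.
Δv₂ = v_c2 − v_a = 401.6 m/s.
Total Δv = Δv₁ + Δv₂ = 877.9 m/s.

Δv_total ≈ 878 m/s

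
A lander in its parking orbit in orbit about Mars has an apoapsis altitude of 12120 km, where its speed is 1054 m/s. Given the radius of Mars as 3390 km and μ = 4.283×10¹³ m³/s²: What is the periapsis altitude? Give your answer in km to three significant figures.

r_a = 3390 + 12120 = 15510 km = 1.551×10⁷ m.
Specific energy ε = v²/2 − μ/r = -2.206×10⁶ J/kg, so a = −μ/(2ε) = 9.708×10⁶ m.
The apsides satisfy r_p + r_a = 2a, so the periapsis radius is 2a − r_a = 3.905×10⁶ m = 3905.4 km.
Periapsis altitude = 3905.4 − 3390 = 515.35 km.

periapsis altitude ≈ 515 km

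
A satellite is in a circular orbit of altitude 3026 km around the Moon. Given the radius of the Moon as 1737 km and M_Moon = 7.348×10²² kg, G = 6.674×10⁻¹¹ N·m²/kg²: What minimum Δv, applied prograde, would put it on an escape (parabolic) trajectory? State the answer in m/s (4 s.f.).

Δv ≈ 420.3 m/s

μ = GM = 6.674×10⁻¹¹ × 7.348×10²² = 4.904×10¹² m³/s².
r = 1737 + 3026 = 4763.0 km = 4.7630×10⁶ m.
Circular speed v_c = √(μ/r) = 1015 m/s.
Escape speed v_esc = √(2μ/r) = √2 × v_c = 1435 m/s.
Δv = v_esc − v_c = 420.3 m/s.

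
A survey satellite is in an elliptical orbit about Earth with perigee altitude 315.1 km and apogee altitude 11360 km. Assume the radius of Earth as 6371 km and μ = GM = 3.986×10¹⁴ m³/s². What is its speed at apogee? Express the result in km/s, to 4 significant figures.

r_p = 6371 + 315.1 = 6686.1 km = 6.6861×10⁶ m.
r_a = 6371 + 11360 = 17731 km = 1.7731×10⁷ m.
Semi-major axis a = (r_p + r_a)/2 = 12209 km = 1.221×10⁷ m.
Vis-viva: v² = μ(2/r − 1/a) = 3.986×10¹⁴ × (1.128×10⁻⁷ − 8.191×10⁻⁸) = 1.231×10⁷ m²/s².
v = 3509 m/s = 3.509 km/s.

v ≈ 3.509 km/s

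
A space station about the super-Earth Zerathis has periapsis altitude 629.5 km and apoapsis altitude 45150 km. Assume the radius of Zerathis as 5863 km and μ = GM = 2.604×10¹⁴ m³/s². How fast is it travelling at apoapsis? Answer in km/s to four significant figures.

r_p = 5863 + 629.5 = 6492.5 km = 6.4925×10⁶ m.
r_a = 5863 + 45150 = 51013 km = 5.1013×10⁷ m.
Semi-major axis a = (r_p + r_a)/2 = 28753 km = 2.875×10⁷ m.
Vis-viva: v² = μ(2/r − 1/a) = 2.604×10¹⁴ × (3.921×10⁻⁸ − 3.478×10⁻⁸) = 1.153×10⁶ m²/s².
v = 1074 m/s = 1.074 km/s.

v ≈ 1.074 km/s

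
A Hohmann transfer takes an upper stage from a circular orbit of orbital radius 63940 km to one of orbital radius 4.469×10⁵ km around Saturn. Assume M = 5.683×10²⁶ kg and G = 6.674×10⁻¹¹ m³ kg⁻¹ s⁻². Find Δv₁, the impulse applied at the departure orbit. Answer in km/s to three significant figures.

Δv ≈ 7.86 km/s

μ = GM = 6.674×10⁻¹¹ × 5.683×10²⁶ = 3.793×10¹⁶ m³/s².
r₁ = 63940 km = 6.394×10⁷ m.
r₂ = 4.469×10⁵ km = 4.469×10⁸ m.
Transfer ellipse a_t = (r₁ + r₂)/2 = 2.554×10⁸ m.
At r₁: circular v_c1 = √(μ/r₁) = 24360 m/s; transfer-perikrone v_p = √[μ(2/r₁ − 1/a_t)] = 32220 m/s.
Δv₁ = v_p − v_c1 = 7861 m/s.
= 7.861 km/s.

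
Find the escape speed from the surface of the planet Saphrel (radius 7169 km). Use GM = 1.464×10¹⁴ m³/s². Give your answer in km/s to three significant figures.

v_esc ≈ 6.39 km/s

r = R = 7.169×10⁶ m.
Escape speed v_esc = √(2μ/r) = √(2 × 1.464×10¹⁴ / 7.169×10⁶) = √(4.084×10⁷) = 6391 m/s.
= 6.391 km/s.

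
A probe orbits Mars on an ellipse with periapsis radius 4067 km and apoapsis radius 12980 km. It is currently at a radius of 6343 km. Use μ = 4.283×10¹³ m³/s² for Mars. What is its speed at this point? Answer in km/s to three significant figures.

Semi-major axis a = (r_p + r_a)/2 = 8523.5 km = 8.524×10⁶ m.
Vis-viva: v² = μ(2/r − 1/a) = 4.283×10¹³ × (3.153×10⁻⁷ − 1.173×10⁻⁷) = 8.480×10⁶ m²/s².
v = 2912 m/s = 2.912 km/s.

v ≈ 2.91 km/s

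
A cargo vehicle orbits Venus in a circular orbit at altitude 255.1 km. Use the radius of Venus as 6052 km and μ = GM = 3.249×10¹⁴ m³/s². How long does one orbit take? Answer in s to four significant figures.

r = 6052 + 255.1 = 6307.1 km = 6.3071×10⁶ m.
Kepler's third law: T = 2π√(r³/μ) = 2π√((6.307×10⁶)³ / 3.249×10¹⁴).
r³/μ = 7.722×10⁵ s², so T = 2π × 8.788×10² = 5.521×10³ s.

T ≈ 5521 s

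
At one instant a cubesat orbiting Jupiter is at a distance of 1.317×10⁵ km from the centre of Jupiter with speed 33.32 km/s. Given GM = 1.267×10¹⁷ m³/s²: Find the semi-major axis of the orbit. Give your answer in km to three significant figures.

a ≈ 1.56×10⁵ km

r = 1.317×10⁸ m.
Specific orbital energy ε = v²/2 − μ/r = (33320)²/2 − 1.267×10¹⁷/1.317×10⁸ = -4.069×10⁸ J/kg.
Since ε = −μ/(2a), a = −μ/(2ε) = 1.557×10⁸ m = 1.5568×10⁵ km.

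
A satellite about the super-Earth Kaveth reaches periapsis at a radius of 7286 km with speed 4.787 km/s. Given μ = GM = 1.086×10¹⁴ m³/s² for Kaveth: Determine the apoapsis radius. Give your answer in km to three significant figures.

apoapsis radius ≈ 24200 km

r_p = 7.286×10⁶ m.
Specific energy ε = v²/2 − μ/r = -3.448×10⁶ J/kg, so a = −μ/(2ε) = 1.575×10⁷ m.
The apsides satisfy r_p + r_a = 2a, so the apoapsis radius is 2a − r_p = 2.421×10⁷ m = 24214 km.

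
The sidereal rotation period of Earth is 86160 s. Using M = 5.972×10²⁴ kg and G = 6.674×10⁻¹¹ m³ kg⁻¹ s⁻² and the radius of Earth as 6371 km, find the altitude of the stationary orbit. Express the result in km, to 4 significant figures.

μ = GM = 6.674×10⁻¹¹ × 5.972×10²⁴ = 3.986×10¹⁴ m³/s².
A synchronous orbit has period T, so by Kepler's third law a = (μT²/4π²)^(1/3).
μT²/4π² = 3.986×10¹⁴ × (8.616×10⁴)² / 39.48 = 7.495×10²² m³.
a = 4.216×10⁷ m = 42162 km.
Altitude h = a − R = 42162 − 6371 = 35791 km.

h_sync ≈ 35790 km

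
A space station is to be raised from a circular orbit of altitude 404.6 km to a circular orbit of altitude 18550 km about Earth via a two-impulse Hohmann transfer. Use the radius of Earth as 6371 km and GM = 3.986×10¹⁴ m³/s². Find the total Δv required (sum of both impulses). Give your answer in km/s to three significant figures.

r₁ = 6371 + 404.6 = 6775.6 km = 6.7756×10⁶ m.
r₂ = 6371 + 18550 = 24921 km = 2.4921×10⁷ m.
Transfer ellipse a_t = (r₁ + r₂)/2 = 1.585×10⁷ m.
At r₁: circular v_c1 = √(μ/r₁) = 7670 m/s; transfer-perigee v_p = √[μ(2/r₁ − 1/a_t)] = 9618 m/s.
Δv₁ = v_p − v_c1 = 1948 m/s.
At r₂: circular v_c2 = √(μ/r₂) = 3999 m/s; transfer-apogee v_a = √[μ(2/r₂ − 1/a_t)] = 2615 m/s.
Δv₂ = v_c2 − v_a = 1384 m/s.
Total Δv = Δv₁ + Δv₂ = 3332 m/s = 3.332 km/s.

Δv_total ≈ 3.33 km/s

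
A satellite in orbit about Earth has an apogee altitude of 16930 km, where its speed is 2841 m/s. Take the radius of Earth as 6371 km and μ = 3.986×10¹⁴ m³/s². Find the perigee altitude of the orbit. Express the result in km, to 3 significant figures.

perigee altitude ≈ 823 km

r_a = 6371 + 16930 = 23301 km = 2.330×10⁷ m.
Specific energy ε = v²/2 − μ/r = -1.307×10⁷ J/kg, so a = −μ/(2ε) = 1.525×10⁷ m.
The apsides satisfy r_p + r_a = 2a, so the perigee radius is 2a − r_a = 7.194×10⁶ m = 7194.2 km.
Perigee altitude = 7194.2 − 6371 = 823.17 km.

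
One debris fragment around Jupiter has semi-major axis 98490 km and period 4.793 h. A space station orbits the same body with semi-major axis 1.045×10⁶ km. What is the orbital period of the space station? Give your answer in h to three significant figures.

T₂ ≈ 166 h

Kepler's third law: T² ∝ a³, so T₂ = T₁ (a₂/a₁)^(3/2).
a₂/a₁ = 10.61, (a₂/a₁)^(3/2) = 34.56.
T₂ = 4.793 × 34.56 = 165.7 h.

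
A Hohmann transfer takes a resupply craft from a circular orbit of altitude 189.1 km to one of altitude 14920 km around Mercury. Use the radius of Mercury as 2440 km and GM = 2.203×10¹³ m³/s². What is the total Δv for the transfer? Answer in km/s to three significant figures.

Δv_total ≈ 1.47 km/s

r₁ = 2440 + 189.1 = 2629.1 km = 2.6291×10⁶ m.
r₂ = 2440 + 14920 = 17360 km = 1.7360×10⁷ m.
Transfer ellipse a_t = (r₁ + r₂)/2 = 9.995×10⁶ m.
At r₁: circular v_c1 = √(μ/r₁) = 2895 m/s; transfer-periherm v_p = √[μ(2/r₁ − 1/a_t)] = 3815 m/s.
Δv₁ = v_p − v_c1 = 920.3 m/s.
At r₂: circular v_c2 = √(μ/r₂) = 1127 m/s; transfer-apoherm v_a = √[μ(2/r₂ − 1/a_t)] = 577.8 m/s.
Δv₂ = v_c2 − v_a = 548.7 m/s.
Total Δv = Δv₁ + Δv₂ = 1469 m/s = 1.469 km/s.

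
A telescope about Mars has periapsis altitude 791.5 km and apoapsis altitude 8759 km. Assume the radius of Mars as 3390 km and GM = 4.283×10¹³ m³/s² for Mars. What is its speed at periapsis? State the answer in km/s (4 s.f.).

v ≈ 3.904 km/s

r_p = 3390 + 791.5 = 4181.5 km = 4.1815×10⁶ m.
r_a = 3390 + 8759 = 12149 km = 1.2149×10⁷ m.
Semi-major axis a = (r_p + r_a)/2 = 8165.2 km = 8.165×10⁶ m.
Vis-viva: v² = μ(2/r − 1/a) = 4.283×10¹³ × (4.783×10⁻⁷ − 1.225×10⁻⁷) = 1.524×10⁷ m²/s².
v = 3904 m/s = 3.904 km/s.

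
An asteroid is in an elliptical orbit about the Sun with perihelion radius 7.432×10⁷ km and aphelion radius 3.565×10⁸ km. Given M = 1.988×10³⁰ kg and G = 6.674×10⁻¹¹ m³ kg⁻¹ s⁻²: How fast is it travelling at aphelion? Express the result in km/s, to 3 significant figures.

v ≈ 11.3 km/s

μ = GM = 6.674×10⁻¹¹ × 1.988×10³⁰ = 1.327×10²⁰ m³/s².
Semi-major axis a = (r_p + r_a)/2 = 2.1541×10⁸ km = 2.154×10¹¹ m.
Vis-viva: v² = μ(2/r − 1/a) = 1.327×10²⁰ × (5.610×10⁻¹² − 4.642×10⁻¹²) = 1.284×10⁸ m²/s².
v = 11330 m/s = 11.33 km/s.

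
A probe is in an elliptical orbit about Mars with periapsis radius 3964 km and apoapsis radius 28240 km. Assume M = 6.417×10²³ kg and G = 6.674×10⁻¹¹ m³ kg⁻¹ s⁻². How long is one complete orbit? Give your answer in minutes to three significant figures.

μ = GM = 6.674×10⁻¹¹ × 6.417×10²³ = 4.283×10¹³ m³/s².
Semi-major axis a = (r_p + r_a)/2 = (3964.0 + 28240)/2 = 16102 km = 1.610×10⁷ m.
By Kepler's third law T = 2π√(a³/μ) = 2π × 9.873×10³ = 6.204×10⁴ s.
= 1034 minutes.

T ≈ 1030 minutes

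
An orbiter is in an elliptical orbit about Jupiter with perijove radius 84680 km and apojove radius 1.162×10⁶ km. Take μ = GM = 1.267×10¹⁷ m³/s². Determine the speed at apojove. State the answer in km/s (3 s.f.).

v ≈ 3.85 km/s

Semi-major axis a = (r_p + r_a)/2 = 6.2334×10⁵ km = 6.233×10⁸ m.
Vis-viva: v² = μ(2/r − 1/a) = 1.267×10¹⁷ × (1.721×10⁻⁹ − 1.604×10⁻⁹) = 1.481×10⁷ m²/s².
v = 3849 m/s = 3.849 km/s.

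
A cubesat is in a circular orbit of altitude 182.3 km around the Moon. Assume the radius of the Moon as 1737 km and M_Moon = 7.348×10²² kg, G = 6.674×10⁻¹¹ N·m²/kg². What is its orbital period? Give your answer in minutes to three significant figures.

T ≈ 126 minutes

μ = GM = 6.674×10⁻¹¹ × 7.348×10²² = 4.904×10¹² m³/s².
r = 1737 + 182.3 = 1919.3 km = 1.9193×10⁶ m.
Kepler's third law: T = 2π√(r³/μ) = 2π√((1.919×10⁶)³ / 4.904×10¹²).
r³/μ = 1.442×10⁶ s², so T = 2π × 1.201×10³ = 7.544×10³ s.
Converting: 7.544×10³ s ÷ 60.00 = 125.7 minutes.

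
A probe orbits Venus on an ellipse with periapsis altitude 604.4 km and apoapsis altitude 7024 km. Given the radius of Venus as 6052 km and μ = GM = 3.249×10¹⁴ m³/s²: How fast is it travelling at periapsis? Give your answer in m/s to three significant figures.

r_p = 6052 + 604.4 = 6656.4 km = 6.6564×10⁶ m.
r_a = 6052 + 7024 = 13076 km = 1.3076×10⁷ m.
Semi-major axis a = (r_p + r_a)/2 = 9866.2 km = 9.866×10⁶ m.
Vis-viva: v² = μ(2/r − 1/a) = 3.249×10¹⁴ × (3.005×10⁻⁷ − 1.014×10⁻⁷) = 6.469×10⁷ m²/s².
v = 8043 m/s.

v ≈ 8040 m/s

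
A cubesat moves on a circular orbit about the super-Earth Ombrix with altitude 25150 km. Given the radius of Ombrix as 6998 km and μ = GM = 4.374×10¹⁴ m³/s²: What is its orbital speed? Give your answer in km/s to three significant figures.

r = 6998 + 25150 = 32148 km = 3.2148×10⁷ m.
For a circular orbit v = √(μ/r) = √(4.374×10¹⁴ / 3.215×10⁷) = √(1.361×10⁷) = 3689 m/s.
That is 3.689 km/s.

v ≈ 3.69 km/s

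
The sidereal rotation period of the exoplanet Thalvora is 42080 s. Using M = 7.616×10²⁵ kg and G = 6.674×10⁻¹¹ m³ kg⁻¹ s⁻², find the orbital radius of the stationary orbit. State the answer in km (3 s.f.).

μ = GM = 6.674×10⁻¹¹ × 7.616×10²⁵ = 5.083×10¹⁵ m³/s².
A synchronous orbit has period T, so by Kepler's third law a = (μT²/4π²)^(1/3).
μT²/4π² = 5.083×10¹⁵ × (4.208×10⁴)² / 39.48 = 2.280×10²³ m³.
a = 6.109×10⁷ m = 61090 km.

r_sync ≈ 61100 km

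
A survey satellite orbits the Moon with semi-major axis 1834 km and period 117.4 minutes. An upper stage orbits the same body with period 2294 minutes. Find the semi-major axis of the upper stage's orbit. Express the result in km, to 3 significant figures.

a₂ ≈ 13300 km

Kepler's third law: a³ ∝ T², so a₂ = a₁ (T₂/T₁)^(2/3).
T₂/T₁ = 19.54, (T₂/T₁)^(2/3) = 7.255.
a₂ = 1834 × 7.255 = 13310 km.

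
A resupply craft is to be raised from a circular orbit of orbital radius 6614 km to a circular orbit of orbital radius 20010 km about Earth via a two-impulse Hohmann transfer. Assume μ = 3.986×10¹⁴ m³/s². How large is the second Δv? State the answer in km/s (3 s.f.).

Δv ≈ 1.32 km/s

r₁ = 6614 km = 6.614×10⁶ m.
r₂ = 20010 km = 2.001×10⁷ m.
Transfer ellipse a_t = (r₁ + r₂)/2 = 1.331×10⁷ m.
At r₁: circular v_c1 = √(μ/r₁) = 7763 m/s; transfer-perigee v_p = √[μ(2/r₁ − 1/a_t)] = 9518 m/s.
At r₂: circular v_c2 = √(μ/r₂) = 4463 m/s; transfer-apogee v_a = √[μ(2/r₂ − 1/a_t)] = 3146 m/s.
Δv₂ = v_c2 − v_a = 1317 m/s.
= 1.317 km/s.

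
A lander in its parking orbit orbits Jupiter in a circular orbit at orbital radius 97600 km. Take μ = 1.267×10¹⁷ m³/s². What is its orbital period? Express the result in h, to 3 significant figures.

T ≈ 4.73 h

r = 97600 km = 9.760×10⁷ m.
Kepler's third law: T = 2π√(r³/μ) = 2π√((9.760×10⁷)³ / 1.267×10¹⁷).
r³/μ = 7.338×10⁶ s², so T = 2π × 2.709×10³ = 1.702×10⁴ s.
Converting: 1.702×10⁴ s ÷ 3600 = 4.728 h.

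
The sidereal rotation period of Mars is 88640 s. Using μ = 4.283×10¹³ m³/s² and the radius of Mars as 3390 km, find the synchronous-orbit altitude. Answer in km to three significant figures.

A synchronous orbit has period T, so by Kepler's third law a = (μT²/4π²)^(1/3).
μT²/4π² = 4.283×10¹³ × (8.864×10⁴)² / 39.48 = 8.524×10²¹ m³.
a = 2.043×10⁷ m = 20428 km.
Altitude h = a − R = 20428 − 3390 = 17038 km.

h_sync ≈ 17000 km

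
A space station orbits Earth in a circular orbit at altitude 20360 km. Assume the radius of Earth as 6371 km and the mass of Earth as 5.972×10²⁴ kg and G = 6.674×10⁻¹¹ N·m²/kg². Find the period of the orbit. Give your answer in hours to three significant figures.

T ≈ 12.1 hours

μ = GM = 6.674×10⁻¹¹ × 5.972×10²⁴ = 3.986×10¹⁴ m³/s².
r = 6371 + 20360 = 26731 km = 2.6731×10⁷ m.
Kepler's third law: T = 2π√(r³/μ) = 2π√((2.673×10⁷)³ / 3.986×10¹⁴).
r³/μ = 4.792×10⁷ s², so T = 2π × 6.923×10³ = 4.350×10⁴ s.
Converting: 4.350×10⁴ s ÷ 3600 = 12.08 hours.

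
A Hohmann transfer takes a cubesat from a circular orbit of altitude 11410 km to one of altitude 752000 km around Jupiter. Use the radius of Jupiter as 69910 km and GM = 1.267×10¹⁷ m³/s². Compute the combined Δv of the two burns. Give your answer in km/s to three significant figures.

r₁ = 69910 + 11410 = 81320 km = 8.1320×10⁷ m.
r₂ = 69910 + 752000 = 821910 km = 8.2191×10⁸ m.
Transfer ellipse a_t = (r₁ + r₂)/2 = 4.516×10⁸ m.
At r₁: circular v_c1 = √(μ/r₁) = 39470 m/s; transfer-perijove v_p = √[μ(2/r₁ − 1/a_t)] = 53250 m/s.
Δv₁ = v_p − v_c1 = 13780 m/s.
At r₂: circular v_c2 = √(μ/r₂) = 12420 m/s; transfer-apojove v_a = √[μ(2/r₂ − 1/a_t)] = 5269 m/s.
Δv₂ = v_c2 − v_a = 7147 m/s.
Total Δv = Δv₁ + Δv₂ = 20930 m/s = 20.93 km/s.

Δv_total ≈ 20.9 km/s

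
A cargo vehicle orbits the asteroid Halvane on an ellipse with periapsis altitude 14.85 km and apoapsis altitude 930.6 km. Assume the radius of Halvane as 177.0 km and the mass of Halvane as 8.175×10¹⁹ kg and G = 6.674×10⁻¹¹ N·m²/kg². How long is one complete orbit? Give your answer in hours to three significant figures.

T ≈ 12.4 hours

μ = GM = 6.674×10⁻¹¹ × 8.175×10¹⁹ = 5.456×10⁹ m³/s².
r_p = 177.0 + 14.85 = 191.85 km = 1.9185×10⁵ m.
r_a = 177.0 + 930.6 = 1107.6 km = 1.1076×10⁶ m.
Semi-major axis a = (r_p + r_a)/2 = (191.85 + 1107.6)/2 = 649.72 km = 6.497×10⁵ m.
By Kepler's third law T = 2π√(a³/μ) = 2π × 7.090×10³ = 4.455×10⁴ s.
= 12.37 hours.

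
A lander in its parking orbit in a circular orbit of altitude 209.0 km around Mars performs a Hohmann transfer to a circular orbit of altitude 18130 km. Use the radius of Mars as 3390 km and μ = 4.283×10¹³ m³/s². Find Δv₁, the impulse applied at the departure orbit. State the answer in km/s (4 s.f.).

r₁ = 3390 + 209.0 = 3599.0 km = 3.5990×10⁶ m.
r₂ = 3390 + 18130 = 21520 km = 2.1520×10⁷ m.
Transfer ellipse a_t = (r₁ + r₂)/2 = 1.256×10⁷ m.
At r₁: circular v_c1 = √(μ/r₁) = 3450 m/s; transfer-periapsis v_p = √[μ(2/r₁ − 1/a_t)] = 4516 m/s.
Δv₁ = v_p − v_c1 = 1066 m/s.
= 1.066 km/s.

Δv ≈ 1.066 km/s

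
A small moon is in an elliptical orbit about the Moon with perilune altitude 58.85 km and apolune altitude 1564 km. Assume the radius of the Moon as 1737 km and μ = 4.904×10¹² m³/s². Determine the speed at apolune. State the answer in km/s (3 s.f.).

r_p = 1737 + 58.85 = 1795.8 km = 1.7958×10⁶ m.
r_a = 1737 + 1564 = 3301.0 km = 3.3010×10⁶ m.
Semi-major axis a = (r_p + r_a)/2 = 2548.4 km = 2.548×10⁶ m.
Vis-viva: v² = μ(2/r − 1/a) = 4.904×10¹² × (6.059×10⁻⁷ − 3.924×10⁻⁷) = 1.047×10⁶ m²/s².
v = 1023 m/s = 1.023 km/s.

v ≈ 1.02 km/s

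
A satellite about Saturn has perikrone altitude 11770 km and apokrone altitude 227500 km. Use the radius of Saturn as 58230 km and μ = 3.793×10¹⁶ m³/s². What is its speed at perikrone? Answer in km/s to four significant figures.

r_p = 58230 + 11770 = 70000 km = 7.0000×10⁷ m.
r_a = 58230 + 227500 = 285730 km = 2.8573×10⁸ m.
Semi-major axis a = (r_p + r_a)/2 = 1.7786×10⁵ km = 1.779×10⁸ m.
Vis-viva: v² = μ(2/r − 1/a) = 3.793×10¹⁶ × (2.857×10⁻⁸ − 5.622×10⁻⁹) = 8.705×10⁸ m²/s².
v = 29500 m/s = 29.50 km/s.

v ≈ 29.50 km/s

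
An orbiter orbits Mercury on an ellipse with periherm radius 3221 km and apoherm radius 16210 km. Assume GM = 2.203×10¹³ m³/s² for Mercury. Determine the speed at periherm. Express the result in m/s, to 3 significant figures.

Semi-major axis a = (r_p + r_a)/2 = 9715.5 km = 9.716×10⁶ m.
Vis-viva: v² = μ(2/r − 1/a) = 2.203×10¹³ × (6.209×10⁻⁷ − 1.029×10⁻⁷) = 1.141×10⁷ m²/s².
v = 3378 m/s.

v ≈ 3380 m/s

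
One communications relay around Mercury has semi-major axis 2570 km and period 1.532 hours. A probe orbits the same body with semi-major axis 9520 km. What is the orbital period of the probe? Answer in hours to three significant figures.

Kepler's third law: T² ∝ a³, so T₂ = T₁ (a₂/a₁)^(3/2).
a₂/a₁ = 3.704, (a₂/a₁)^(3/2) = 7.129.
T₂ = 1.532 × 7.129 = 10.92 hours.

T₂ ≈ 10.9 hours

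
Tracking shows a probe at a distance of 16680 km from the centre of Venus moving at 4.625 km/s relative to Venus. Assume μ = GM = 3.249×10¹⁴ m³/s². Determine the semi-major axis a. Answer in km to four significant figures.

a ≈ 18500 km

r = 1.668×10⁷ m.
Vis-viva rearranged: 1/a = 2/r − v²/μ = 1.199×10⁻⁷ − 6.584×10⁻⁸ = 5.407×10⁻⁸ m⁻¹.
a = 1.850×10⁷ m = 18496 km.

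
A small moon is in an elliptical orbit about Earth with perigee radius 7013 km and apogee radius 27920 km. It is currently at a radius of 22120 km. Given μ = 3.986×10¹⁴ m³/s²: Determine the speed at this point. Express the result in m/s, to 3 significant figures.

v ≈ 3640 m/s

Semi-major axis a = (r_p + r_a)/2 = 17466 km = 1.747×10⁷ m.
Vis-viva: v² = μ(2/r − 1/a) = 3.986×10¹⁴ × (9.042×10⁻⁸ − 5.725×10⁻⁸) = 1.322×10⁷ m²/s².
v = 3636 m/s.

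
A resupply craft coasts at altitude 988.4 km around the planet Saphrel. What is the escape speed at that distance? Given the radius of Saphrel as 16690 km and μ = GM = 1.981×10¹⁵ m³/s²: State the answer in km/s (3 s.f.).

r = 16690 + 988.4 = 17678 km = 1.7678×10⁷ m.
Escape speed v_esc = √(2μ/r) = √(2 × 1.981×10¹⁵ / 1.768×10⁷) = √(2.241×10⁸) = 14970 m/s.
= 14.97 km/s.

v_esc ≈ 15.0 km/s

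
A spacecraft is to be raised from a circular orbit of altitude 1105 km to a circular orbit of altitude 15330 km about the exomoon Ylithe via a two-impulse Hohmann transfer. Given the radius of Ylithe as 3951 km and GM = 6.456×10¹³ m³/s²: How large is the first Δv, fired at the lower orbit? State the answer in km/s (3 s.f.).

r₁ = 3951 + 1105 = 5056.0 km = 5.0560×10⁶ m.
r₂ = 3951 + 15330 = 19281 km = 1.9281×10⁷ m.
Transfer ellipse a_t = (r₁ + r₂)/2 = 1.217×10⁷ m.
At r₁: circular v_c1 = √(μ/r₁) = 3573 m/s; transfer-periapsis v_p = √[μ(2/r₁ − 1/a_t)] = 4498 m/s.
Δv₁ = v_p − v_c1 = 924.7 m/s.
= 0.9247 km/s.

Δv ≈ 0.925 km/s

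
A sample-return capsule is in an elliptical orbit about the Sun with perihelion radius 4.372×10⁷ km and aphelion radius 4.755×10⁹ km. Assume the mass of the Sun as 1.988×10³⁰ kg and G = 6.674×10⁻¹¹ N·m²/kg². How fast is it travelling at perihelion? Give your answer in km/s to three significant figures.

μ = GM = 6.674×10⁻¹¹ × 1.988×10³⁰ = 1.327×10²⁰ m³/s².
Semi-major axis a = (r_p + r_a)/2 = 2.3994×10⁹ km = 2.399×10¹² m.
Vis-viva: v² = μ(2/r − 1/a) = 1.327×10²⁰ × (4.575×10⁻¹¹ − 4.168×10⁻¹³) = 6.014×10⁹ m²/s².
v = 77550 m/s = 77.55 km/s.

v ≈ 77.6 km/s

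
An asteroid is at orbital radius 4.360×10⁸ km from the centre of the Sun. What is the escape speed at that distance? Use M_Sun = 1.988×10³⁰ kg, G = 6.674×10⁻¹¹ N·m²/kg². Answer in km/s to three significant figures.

v_esc ≈ 24.7 km/s

μ = GM = 6.674×10⁻¹¹ × 1.988×10³⁰ = 1.327×10²⁰ m³/s².
r = 4.360×10⁸ km = 4.360×10¹¹ m.
Escape speed v_esc = √(2μ/r) = √(2 × 1.327×10²⁰ / 4.360×10¹¹) = √(6.086×10⁸) = 24670 m/s.
= 24.67 km/s.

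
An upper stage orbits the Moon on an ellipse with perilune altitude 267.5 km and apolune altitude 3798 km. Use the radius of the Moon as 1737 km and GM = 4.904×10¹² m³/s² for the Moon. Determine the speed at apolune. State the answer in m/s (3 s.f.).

r_p = 1737 + 267.5 = 2004.5 km = 2.0045×10⁶ m.
r_a = 1737 + 3798 = 5535.0 km = 5.5350×10⁶ m.
Semi-major axis a = (r_p + r_a)/2 = 3769.8 km = 3.770×10⁶ m.
Vis-viva: v² = μ(2/r − 1/a) = 4.904×10¹² × (3.613×10⁻⁷ − 2.653×10⁻⁷) = 4.711×10⁵ m²/s².
v = 686.4 m/s.

v ≈ 686 m/s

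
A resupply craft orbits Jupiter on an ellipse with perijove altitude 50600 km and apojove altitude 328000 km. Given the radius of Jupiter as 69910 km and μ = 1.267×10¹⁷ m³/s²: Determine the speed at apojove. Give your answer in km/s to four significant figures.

r_p = 69910 + 50600 = 120510 km = 1.2051×10⁸ m.
r_a = 69910 + 328000 = 397910 km = 3.9791×10⁸ m.
Semi-major axis a = (r_p + r_a)/2 = 2.5921×10⁵ km = 2.592×10⁸ m.
Vis-viva: v² = μ(2/r − 1/a) = 1.267×10¹⁷ × (5.026×10⁻⁹ − 3.858×10⁻⁹) = 1.480×10⁸ m²/s².
v = 12170 m/s = 12.17 km/s.

v ≈ 12.17 km/s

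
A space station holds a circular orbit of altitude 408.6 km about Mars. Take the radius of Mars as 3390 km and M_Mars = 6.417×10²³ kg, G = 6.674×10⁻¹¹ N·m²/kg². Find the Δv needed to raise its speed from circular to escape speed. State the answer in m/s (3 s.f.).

Δv ≈ 1390 m/s

μ = GM = 6.674×10⁻¹¹ × 6.417×10²³ = 4.283×10¹³ m³/s².
r = 3390 + 408.6 = 3798.6 km = 3.7986×10⁶ m.
Circular speed v_c = √(μ/r) = 3358 m/s.
Escape speed v_esc = √(2μ/r) = √2 × v_c = 4749 m/s.
Δv = v_esc − v_c = 1391 m/s.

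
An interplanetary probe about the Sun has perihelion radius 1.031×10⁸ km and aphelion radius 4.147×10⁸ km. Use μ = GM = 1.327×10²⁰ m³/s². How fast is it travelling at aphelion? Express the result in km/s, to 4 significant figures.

v ≈ 11.29 km/s

Semi-major axis a = (r_p + r_a)/2 = 2.5890×10⁸ km = 2.589×10¹¹ m.
Vis-viva: v² = μ(2/r − 1/a) = 1.327×10²⁰ × (4.823×10⁻¹² − 3.862×10⁻¹²) = 1.274×10⁸ m²/s².
v = 11290 m/s = 11.29 km/s.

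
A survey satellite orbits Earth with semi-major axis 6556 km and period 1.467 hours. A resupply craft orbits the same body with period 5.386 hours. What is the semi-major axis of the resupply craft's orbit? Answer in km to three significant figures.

a₂ ≈ 15600 km

Kepler's third law: a³ ∝ T², so a₂ = a₁ (T₂/T₁)^(2/3).
T₂/T₁ = 3.671, (T₂/T₁)^(2/3) = 2.380.
a₂ = 6556 × 2.380 = 15600 km.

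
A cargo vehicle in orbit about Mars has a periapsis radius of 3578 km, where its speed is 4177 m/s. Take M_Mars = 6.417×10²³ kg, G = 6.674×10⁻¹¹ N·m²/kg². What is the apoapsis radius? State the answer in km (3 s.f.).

μ = GM = 6.674×10⁻¹¹ × 6.417×10²³ = 4.283×10¹³ m³/s².
r_p = 3.578×10⁶ m.
Specific energy ε = v²/2 − μ/r = -3.246×10⁶ J/kg, so a = −μ/(2ε) = 6.597×10⁶ m.
The apsides satisfy r_p + r_a = 2a, so the apoapsis radius is 2a − r_p = 9.616×10⁶ m = 9616.3 km.

apoapsis radius ≈ 9620 km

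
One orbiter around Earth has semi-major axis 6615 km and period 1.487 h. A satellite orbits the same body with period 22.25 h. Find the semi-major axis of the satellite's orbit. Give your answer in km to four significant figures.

Kepler's third law: a³ ∝ T², so a₂ = a₁ (T₂/T₁)^(2/3).
T₂/T₁ = 14.96, (T₂/T₁)^(2/3) = 6.072.
a₂ = 6615 × 6.072 = 40170 km.

a₂ ≈ 40170 km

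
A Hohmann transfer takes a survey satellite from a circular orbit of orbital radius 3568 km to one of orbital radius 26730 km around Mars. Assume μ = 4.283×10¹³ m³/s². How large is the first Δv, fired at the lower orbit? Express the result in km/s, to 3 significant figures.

r₁ = 3568 km = 3.568×10⁶ m.
r₂ = 26730 km = 2.673×10⁷ m.
Transfer ellipse a_t = (r₁ + r₂)/2 = 1.515×10⁷ m.
At r₁: circular v_c1 = √(μ/r₁) = 3465 m/s; transfer-periapsis v_p = √[μ(2/r₁ − 1/a_t)] = 4602 m/s.
Δv₁ = v_p − v_c1 = 1138 m/s.
= 1.138 km/s.

Δv ≈ 1.14 km/s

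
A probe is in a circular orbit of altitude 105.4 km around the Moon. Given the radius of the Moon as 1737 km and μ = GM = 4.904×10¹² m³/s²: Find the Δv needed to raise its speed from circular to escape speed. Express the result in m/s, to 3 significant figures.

r = 1737 + 105.4 = 1842.4 km = 1.8424×10⁶ m.
Circular speed v_c = √(μ/r) = 1631 m/s.
Escape speed v_esc = √(2μ/r) = √2 × v_c = 2307 m/s.
Δv = v_esc − v_c = 675.8 m/s.

Δv ≈ 676 m/s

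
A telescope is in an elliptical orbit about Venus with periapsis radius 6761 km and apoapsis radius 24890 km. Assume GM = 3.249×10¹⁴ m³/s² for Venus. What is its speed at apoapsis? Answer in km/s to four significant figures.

v ≈ 2.362 km/s

Semi-major axis a = (r_p + r_a)/2 = 15826 km = 1.583×10⁷ m.
Vis-viva: v² = μ(2/r − 1/a) = 3.249×10¹⁴ × (8.035×10⁻⁸ − 6.319×10⁻⁸) = 5.577×10⁶ m²/s².
v = 2362 m/s = 2.362 km/s.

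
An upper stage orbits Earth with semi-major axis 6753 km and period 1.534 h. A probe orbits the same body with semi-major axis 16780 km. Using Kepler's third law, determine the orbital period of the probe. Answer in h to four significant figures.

Kepler's third law: T² ∝ a³, so T₂ = T₁ (a₂/a₁)^(3/2).
a₂/a₁ = 2.485, (a₂/a₁)^(3/2) = 3.917.
T₂ = 1.534 × 3.917 = 6.009 h.

T₂ ≈ 6.009 h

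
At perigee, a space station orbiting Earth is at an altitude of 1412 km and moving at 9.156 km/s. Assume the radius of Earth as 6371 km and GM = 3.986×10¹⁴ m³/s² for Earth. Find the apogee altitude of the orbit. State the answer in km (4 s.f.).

apogee altitude ≈ 28720 km

r_p = 6371 + 1412 = 7783.0 km = 7.783×10⁶ m.
Specific energy ε = v²/2 − μ/r = -9.298×10⁶ J/kg, so a = −μ/(2ε) = 2.143×10⁷ m.
The apsides satisfy r_p + r_a = 2a, so the apogee radius is 2a − r_p = 3.509×10⁷ m = 35086 km.
Apogee altitude = 35086 − 6371 = 28715 km.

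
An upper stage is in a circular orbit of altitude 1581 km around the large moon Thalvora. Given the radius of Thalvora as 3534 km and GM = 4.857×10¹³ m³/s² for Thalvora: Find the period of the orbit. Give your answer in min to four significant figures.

r = 3534 + 1581 = 5115.0 km = 5.1150×10⁶ m.
Kepler's third law: T = 2π√(r³/μ) = 2π√((5.115×10⁶)³ / 4.857×10¹³).
r³/μ = 2.755×10⁶ s², so T = 2π × 1.660×10³ = 1.043×10⁴ s.
Converting: 1.043×10⁴ s ÷ 60.00 = 173.8 min.

T ≈ 173.8 min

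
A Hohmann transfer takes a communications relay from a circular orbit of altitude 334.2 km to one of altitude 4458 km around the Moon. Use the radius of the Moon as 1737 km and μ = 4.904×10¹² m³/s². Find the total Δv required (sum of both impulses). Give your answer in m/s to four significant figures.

r₁ = 1737 + 334.2 = 2071.2 km = 2.0712×10⁶ m.
r₂ = 1737 + 4458 = 6195.0 km = 6.1950×10⁶ m.
Transfer ellipse a_t = (r₁ + r₂)/2 = 4.133×10⁶ m.
At r₁: circular v_c1 = √(μ/r₁) = 1539 m/s; transfer-perilune v_p = √[μ(2/r₁ − 1/a_t)] = 1884 m/s.
Δv₁ = v_p − v_c1 = 345.1 m/s.
At r₂: circular v_c2 = √(μ/r₂) = 889.7 m/s; transfer-apolune v_a = √[μ(2/r₂ − 1/a_t)] = 629.8 m/s.
Δv₂ = v_c2 − v_a = 259.9 m/s.
Total Δv = Δv₁ + Δv₂ = 605.0 m/s.

Δv_total ≈ 605.0 m/s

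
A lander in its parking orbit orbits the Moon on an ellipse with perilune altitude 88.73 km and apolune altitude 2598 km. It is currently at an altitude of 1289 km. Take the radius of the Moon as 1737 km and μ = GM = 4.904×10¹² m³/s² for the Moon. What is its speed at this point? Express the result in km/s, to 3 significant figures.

v ≈ 1.28 km/s

r_p = 1737 + 88.73 = 1825.7 km = 1.8257×10⁶ m.
r_a = 1737 + 2598 = 4335.0 km = 4.3350×10⁶ m.
r = 1737 + 1289 = 3026.0 km = 3.026×10⁶ m.
Semi-major axis a = (r_p + r_a)/2 = 3080.4 km = 3.080×10⁶ m.
Vis-viva: v² = μ(2/r − 1/a) = 4.904×10¹² × (6.609×10⁻⁷ − 3.246×10⁻⁷) = 1.649×10⁶ m²/s².
v = 1284 m/s = 1.284 km/s.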